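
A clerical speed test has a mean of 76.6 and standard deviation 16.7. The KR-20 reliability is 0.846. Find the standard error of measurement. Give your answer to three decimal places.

6.554

SEM = SD · √(1 − ρ) = 16.7 × √0.154 = 16.7 × 0.3924 = 6.5536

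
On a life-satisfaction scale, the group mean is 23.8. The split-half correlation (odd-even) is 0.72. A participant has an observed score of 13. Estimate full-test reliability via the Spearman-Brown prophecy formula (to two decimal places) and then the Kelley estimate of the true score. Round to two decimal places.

Spearman-Brown: ρ = 2r/(1 + r) = 2(0.72)/(1 + 0.72) = 1.440/1.72 = 0.8372 → 0.84
T̂ = ρX + (1 − ρ)μ
  = 0.84 × 13 + 0.16 × 23.8
  = 10.92 + 3.808
  = 14.728
  ≈ 14.73

14.73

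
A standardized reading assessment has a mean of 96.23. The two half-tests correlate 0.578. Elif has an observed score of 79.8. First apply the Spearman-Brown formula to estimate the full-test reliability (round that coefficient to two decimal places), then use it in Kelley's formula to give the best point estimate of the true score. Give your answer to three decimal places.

Spearman-Brown: ρ = 2r/(1 + r) = 2(0.578)/(1 + 0.578) = 1.1560/1.578 = 0.7326 → 0.73
T̂ = 0.73(79.8) + 0.27(96.23) = 58.254 + 25.9821 = 84.2361 → 84.236

84.236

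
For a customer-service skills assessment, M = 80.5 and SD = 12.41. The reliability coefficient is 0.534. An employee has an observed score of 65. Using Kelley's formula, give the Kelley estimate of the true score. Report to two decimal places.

Kelley's formula gives T̂ = 0.534·65 + 0.466·80.5 = 34.710 + 37.5130 = 72.223.

72.22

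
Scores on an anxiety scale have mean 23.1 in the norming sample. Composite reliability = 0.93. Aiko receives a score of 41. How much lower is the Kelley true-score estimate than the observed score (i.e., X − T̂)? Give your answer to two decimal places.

T̂ = ρX + (1 − ρ)μ
  = 0.93 × 41 + 0.07 × 23.1
  = 38.13 + 1.617
  = 39.7470
  ≈ 39.747
X − T̂ = 41 − 39.747 = 1.253 → 1.25

1.25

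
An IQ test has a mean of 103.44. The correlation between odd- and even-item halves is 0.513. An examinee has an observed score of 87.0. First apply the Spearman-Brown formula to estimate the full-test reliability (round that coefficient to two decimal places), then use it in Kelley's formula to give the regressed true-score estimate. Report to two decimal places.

92.26

Spearman-Brown: ρ = 2r/(1 + r) = 2(0.513)/(1 + 0.513) = 1.0260/1.513 = 0.6781 → 0.68
T̂ = 0.68(87.0) + 0.32(103.44) = 59.160 + 33.1008 = 92.261 → 92.26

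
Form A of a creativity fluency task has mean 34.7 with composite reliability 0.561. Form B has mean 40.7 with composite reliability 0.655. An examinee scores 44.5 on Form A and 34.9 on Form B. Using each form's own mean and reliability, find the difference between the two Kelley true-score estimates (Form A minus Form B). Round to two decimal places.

T̂_A = 0.561(44.5) + 0.439(34.7) = 40.1978
T̂_B = 0.655(34.9) + 0.345(40.7) = 36.9010
T̂_A − T̂_B = 3.2968

3.30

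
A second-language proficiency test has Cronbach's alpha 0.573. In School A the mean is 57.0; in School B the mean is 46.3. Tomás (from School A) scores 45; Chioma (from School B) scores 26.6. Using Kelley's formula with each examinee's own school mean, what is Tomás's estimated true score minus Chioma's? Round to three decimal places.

T̂_Tomás = 0.573(45) + 0.427(57.0) = 50.12400
T̂_Chioma = 0.573(26.6) + 0.427(46.3) = 35.01190
Difference = 50.12400 − 35.01190 = 15.11210

15.112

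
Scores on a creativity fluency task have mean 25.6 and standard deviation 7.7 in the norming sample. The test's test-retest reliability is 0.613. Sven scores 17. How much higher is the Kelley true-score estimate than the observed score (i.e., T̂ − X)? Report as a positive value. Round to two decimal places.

T̂ = 0.613(17) + 0.387(25.6) = 10.421 + 9.9072 = 20.3282 → 20.328
T̂ − X = 20.328 − 17 = 3.328 → 3.33

3.33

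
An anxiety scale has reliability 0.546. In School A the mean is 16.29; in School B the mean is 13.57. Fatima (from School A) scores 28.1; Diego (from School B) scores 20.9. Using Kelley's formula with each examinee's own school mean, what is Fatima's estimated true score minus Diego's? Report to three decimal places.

5.166

T̂_Fatima = 0.546(28.1) + 0.454(16.29) = 22.73826
T̂_Diego = 0.546(20.9) + 0.454(13.57) = 17.57218
Difference = 22.73826 − 17.57218 = 5.16608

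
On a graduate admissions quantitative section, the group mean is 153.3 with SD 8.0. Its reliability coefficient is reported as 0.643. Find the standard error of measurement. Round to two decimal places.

SEM = SD · √(1 − ρ) = 8.0 × √0.357 = 8.0 × 0.5975 = 4.780

4.78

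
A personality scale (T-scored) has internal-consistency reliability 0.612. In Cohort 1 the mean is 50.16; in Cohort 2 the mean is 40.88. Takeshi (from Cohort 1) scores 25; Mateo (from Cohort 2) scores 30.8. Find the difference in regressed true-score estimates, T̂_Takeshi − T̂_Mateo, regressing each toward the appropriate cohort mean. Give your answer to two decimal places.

0.05

T̂_Takeshi = 0.612(25) + 0.388(50.16) = 34.7621
T̂_Mateo = 0.612(30.8) + 0.388(40.88) = 34.7110
Difference = 34.7621 − 34.7110 = 0.0510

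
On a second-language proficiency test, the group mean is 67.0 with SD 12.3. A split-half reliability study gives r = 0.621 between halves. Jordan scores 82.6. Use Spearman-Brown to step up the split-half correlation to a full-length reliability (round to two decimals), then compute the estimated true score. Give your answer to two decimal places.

Spearman-Brown: ρ = 2r/(1 + r) = 2(0.621)/(1 + 0.621) = 1.2420/1.621 = 0.7662 → 0.77
T̂ = 0.77(82.6) + 0.23(67.0) = 63.602 + 15.410 = 79.012 → 79.01

79.01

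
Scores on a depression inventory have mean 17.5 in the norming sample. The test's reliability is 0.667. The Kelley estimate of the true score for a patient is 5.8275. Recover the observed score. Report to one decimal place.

0.0

T̂ = ρX + (1 − ρ)μ  ⇒  X = (T̂ − (1 − ρ)μ) / ρ
X = (5.8275 − 0.333 × 17.5) / 0.667 = (5.8275 − 5.8275) / 0.667 = 0.0000 / 0.667 = 0.000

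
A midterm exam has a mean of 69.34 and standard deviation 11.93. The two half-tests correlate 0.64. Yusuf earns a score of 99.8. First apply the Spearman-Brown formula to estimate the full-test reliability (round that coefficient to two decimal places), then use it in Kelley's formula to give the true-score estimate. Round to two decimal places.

Spearman-Brown: ρ = 2r/(1 + r) = 2(0.64)/(1 + 0.64) = 1.280/1.64 = 0.7805 → 0.78
T̂ = 0.78(99.8) + 0.22(69.34) = 77.844 + 15.2548 = 93.099 → 93.10

93.10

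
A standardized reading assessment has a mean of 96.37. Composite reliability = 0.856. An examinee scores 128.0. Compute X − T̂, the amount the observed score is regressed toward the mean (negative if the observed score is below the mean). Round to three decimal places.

T̂ = 0.856(128.0) + 0.144(96.37) = 109.5680 + 13.87728 = 123.44528 → 123.4453
X − T̂ = 128.0 − 123.4453 = 4.5547 → 4.555

4.555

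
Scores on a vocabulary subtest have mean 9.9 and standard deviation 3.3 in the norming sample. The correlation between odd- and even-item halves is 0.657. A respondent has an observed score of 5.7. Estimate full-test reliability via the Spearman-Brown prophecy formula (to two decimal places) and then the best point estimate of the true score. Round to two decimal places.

6.58

Spearman-Brown: ρ = 2r/(1 + r) = 2(0.657)/(1 + 0.657) = 1.3140/1.657 = 0.7930 → 0.79
T̂ = ρX + (1 − ρ)μ
  = 0.79 × 5.7 + 0.21 × 9.9
  = 4.503 + 2.079
  = 6.582
  ≈ 6.58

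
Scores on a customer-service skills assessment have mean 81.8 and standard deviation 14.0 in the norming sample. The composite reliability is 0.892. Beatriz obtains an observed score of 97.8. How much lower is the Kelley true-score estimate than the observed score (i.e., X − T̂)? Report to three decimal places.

T̂ = ρX + (1 − ρ)μ
  = 0.892 × 97.8 + 0.108 × 81.8
  = 87.2376 + 8.8344
  = 96.07200
  ≈ 96.0720
X − T̂ = 97.8 − 96.0720 = 1.7280 → 1.728

1.728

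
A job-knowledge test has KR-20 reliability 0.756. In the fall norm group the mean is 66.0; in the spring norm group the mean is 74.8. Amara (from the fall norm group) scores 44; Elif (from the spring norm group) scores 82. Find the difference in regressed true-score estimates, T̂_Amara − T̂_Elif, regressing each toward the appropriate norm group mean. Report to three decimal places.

-30.875

T̂_Amara = 0.756(44) + 0.244(66.0) = 49.36800
T̂_Elif = 0.756(82) + 0.244(74.8) = 80.24320
Difference = 49.36800 − 80.24320 = -30.87520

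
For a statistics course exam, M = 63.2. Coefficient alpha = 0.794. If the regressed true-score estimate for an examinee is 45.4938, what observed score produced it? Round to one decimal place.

40.9

T̂ = ρX + (1 − ρ)μ  ⇒  X = (T̂ − (1 − ρ)μ) / ρ
X = (45.4938 − 0.206 × 63.2) / 0.794 = (45.4938 − 13.0192) / 0.794 = 32.4746 / 0.794 = 40.900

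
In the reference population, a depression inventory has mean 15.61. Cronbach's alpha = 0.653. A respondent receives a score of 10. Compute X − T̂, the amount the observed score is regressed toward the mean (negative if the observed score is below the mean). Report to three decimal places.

T̂ = 0.653(10) + 0.347(15.61) = 6.530 + 5.41667 = 11.94667 → 11.9467
X − T̂ = 10 − 11.9467 = -1.9467 → -1.947

-1.947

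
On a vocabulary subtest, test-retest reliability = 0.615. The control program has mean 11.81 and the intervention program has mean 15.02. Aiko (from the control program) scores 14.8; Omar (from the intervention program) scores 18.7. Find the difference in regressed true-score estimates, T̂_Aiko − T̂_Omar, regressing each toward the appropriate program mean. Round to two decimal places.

T̂_Aiko = 0.615(14.8) + 0.385(11.81) = 13.6488
T̂_Omar = 0.615(18.7) + 0.385(15.02) = 17.2832
Difference = 13.6488 − 17.2832 = -3.6344

-3.63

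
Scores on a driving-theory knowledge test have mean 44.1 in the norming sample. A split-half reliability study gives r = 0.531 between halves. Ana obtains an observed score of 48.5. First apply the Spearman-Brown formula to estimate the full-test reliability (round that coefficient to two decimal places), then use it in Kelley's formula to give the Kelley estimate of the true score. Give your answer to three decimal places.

Spearman-Brown: ρ = 2r/(1 + r) = 2(0.531)/(1 + 0.531) = 1.0620/1.531 = 0.6937 → 0.69
Regress the observed score toward the mean by the unreliability: T̂ = 0.69·48.5 + 0.31·44.1 = 33.465 + 13.671 = 47.1360.

47.136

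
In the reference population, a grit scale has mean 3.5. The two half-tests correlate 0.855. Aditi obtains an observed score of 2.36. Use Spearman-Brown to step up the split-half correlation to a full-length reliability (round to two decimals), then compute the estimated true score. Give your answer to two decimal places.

Spearman-Brown: ρ = 2r/(1 + r) = 2(0.855)/(1 + 0.855) = 1.7100/1.855 = 0.9218 → 0.92
Kelley's formula gives T̂ = 0.92·2.36 + 0.08·3.5 = 2.1712 + 0.280 = 2.451.

2.45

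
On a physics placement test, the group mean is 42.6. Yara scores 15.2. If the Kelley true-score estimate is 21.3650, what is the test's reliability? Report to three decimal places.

0.775

T̂ = ρX + (1 − ρ)μ  ⇒  T̂ − μ = ρ(X − μ)
ρ = (T̂ − μ)/(X − μ) = (21.3650 − 42.6) / (15.2 − 42.6) = -21.2350 / -27.4 = 0.77500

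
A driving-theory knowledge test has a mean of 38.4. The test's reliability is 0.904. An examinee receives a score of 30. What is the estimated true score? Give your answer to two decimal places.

T̂ = 0.904(30) + 0.096(38.4) = 27.120 + 3.6864 = 30.806 → 30.81

30.81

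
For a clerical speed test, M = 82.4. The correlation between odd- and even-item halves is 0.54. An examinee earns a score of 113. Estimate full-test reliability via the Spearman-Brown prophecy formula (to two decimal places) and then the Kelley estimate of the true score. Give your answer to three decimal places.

103.820

Spearman-Brown: ρ = 2r/(1 + r) = 2(0.54)/(1 + 0.54) = 1.080/1.54 = 0.7013 → 0.70
T̂ = 0.70(113) + 0.30(82.4) = 79.10 + 24.720 = 103.8200 → 103.820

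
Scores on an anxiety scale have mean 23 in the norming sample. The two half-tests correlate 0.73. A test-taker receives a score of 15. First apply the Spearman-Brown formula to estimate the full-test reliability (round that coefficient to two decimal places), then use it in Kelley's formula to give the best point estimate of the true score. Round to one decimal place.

Spearman-Brown: ρ = 2r/(1 + r) = 2(0.73)/(1 + 0.73) = 1.460/1.73 = 0.8439 → 0.84
T̂ = 0.84(15) + 0.16(23) = 12.60 + 3.68 = 16.28 → 16.3

16.3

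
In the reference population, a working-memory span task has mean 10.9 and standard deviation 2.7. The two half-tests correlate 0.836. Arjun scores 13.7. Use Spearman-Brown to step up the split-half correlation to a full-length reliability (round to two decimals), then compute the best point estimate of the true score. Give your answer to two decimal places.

13.45

Spearman-Brown: ρ = 2r/(1 + r) = 2(0.836)/(1 + 0.836) = 1.6720/1.836 = 0.9107 → 0.91
Kelley's formula gives T̂ = 0.91·13.7 + 0.09·10.9 = 12.467 + 0.981 = 13.448.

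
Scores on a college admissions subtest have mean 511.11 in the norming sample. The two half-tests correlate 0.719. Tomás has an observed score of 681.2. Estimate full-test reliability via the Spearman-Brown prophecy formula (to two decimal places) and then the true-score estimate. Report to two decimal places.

653.99

Spearman-Brown: ρ = 2r/(1 + r) = 2(0.719)/(1 + 0.719) = 1.4380/1.719 = 0.8365 → 0.84
Kelley's formula gives T̂ = 0.84·681.2 + 0.16·511.11 = 572.208 + 81.7776 = 653.986.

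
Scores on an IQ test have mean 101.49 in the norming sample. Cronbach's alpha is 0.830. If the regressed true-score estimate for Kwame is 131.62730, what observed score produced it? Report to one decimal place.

T̂ = ρX + (1 − ρ)μ  ⇒  X = (T̂ − (1 − ρ)μ) / ρ
X = (131.62730 − 0.170 × 101.49) / 0.830 = (131.62730 − 17.25330) / 0.830 = 114.37400 / 0.830 = 137.800

137.8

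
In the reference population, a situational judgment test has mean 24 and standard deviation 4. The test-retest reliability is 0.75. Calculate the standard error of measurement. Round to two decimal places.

2.00

SEM = SD · √(1 − ρ) = 4 × √0.25 = 4 × 0.5000 = 2.000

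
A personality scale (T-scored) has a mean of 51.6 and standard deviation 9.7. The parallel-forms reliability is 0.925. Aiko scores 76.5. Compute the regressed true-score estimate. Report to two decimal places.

T̂ = ρX + (1 − ρ)μ
  = 0.925 × 76.5 + 0.075 × 51.6
  = 70.7625 + 3.8700
  = 74.633
  ≈ 74.63

74.63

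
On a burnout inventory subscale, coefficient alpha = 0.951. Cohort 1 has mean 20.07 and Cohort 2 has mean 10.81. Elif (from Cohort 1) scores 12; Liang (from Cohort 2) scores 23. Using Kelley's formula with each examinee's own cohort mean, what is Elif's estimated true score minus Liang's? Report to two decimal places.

T̂_Elif = 0.951(12) + 0.049(20.07) = 12.3954
T̂_Liang = 0.951(23) + 0.049(10.81) = 22.4027
Difference = 12.3954 − 22.4027 = -10.0073

-10.01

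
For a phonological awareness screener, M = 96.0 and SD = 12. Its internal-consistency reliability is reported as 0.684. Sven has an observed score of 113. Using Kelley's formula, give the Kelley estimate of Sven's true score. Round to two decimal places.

107.63

T̂ = 0.684(113) + 0.316(96.0) = 77.292 + 30.3360 = 107.628 → 107.63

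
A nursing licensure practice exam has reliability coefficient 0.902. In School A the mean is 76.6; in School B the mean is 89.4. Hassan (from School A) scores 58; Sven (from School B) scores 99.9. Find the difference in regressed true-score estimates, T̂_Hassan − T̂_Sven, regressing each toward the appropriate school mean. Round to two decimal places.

T̂_Hassan = 0.902(58) + 0.098(76.6) = 59.8228
T̂_Sven = 0.902(99.9) + 0.098(89.4) = 98.8710
Difference = 59.8228 − 98.8710 = -39.0482

-39.05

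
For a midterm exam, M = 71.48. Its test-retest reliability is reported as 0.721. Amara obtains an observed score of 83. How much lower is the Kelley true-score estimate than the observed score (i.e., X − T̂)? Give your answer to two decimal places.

Kelley's formula gives T̂ = 0.721·83 + 0.279·71.48 = 59.843 + 19.94292 = 79.7859.
X − T̂ = 83 − 79.786 = 3.214 → 3.21

3.21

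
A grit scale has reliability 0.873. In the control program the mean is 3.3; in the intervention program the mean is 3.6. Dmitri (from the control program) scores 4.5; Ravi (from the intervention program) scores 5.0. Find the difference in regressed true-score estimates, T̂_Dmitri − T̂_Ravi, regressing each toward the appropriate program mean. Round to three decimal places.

-0.475

T̂_Dmitri = 0.873(4.5) + 0.127(3.3) = 4.34760
T̂_Ravi = 0.873(5.0) + 0.127(3.6) = 4.82220
Difference = 4.34760 − 4.82220 = -0.47460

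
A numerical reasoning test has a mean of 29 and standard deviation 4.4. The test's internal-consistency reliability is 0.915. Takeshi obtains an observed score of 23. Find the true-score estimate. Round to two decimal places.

23.51

Weight the observed score by reliability and the mean by (1 − reliability): T̂ = 0.915·23 + 0.085·29 = 21.045 + 2.465 = 23.510.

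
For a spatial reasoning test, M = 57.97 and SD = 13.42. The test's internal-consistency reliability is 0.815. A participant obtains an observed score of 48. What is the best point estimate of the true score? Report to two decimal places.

49.84

Regress the observed score toward the mean by the unreliability: T̂ = 0.815·48 + 0.185·57.97 = 39.120 + 10.72445 = 49.844.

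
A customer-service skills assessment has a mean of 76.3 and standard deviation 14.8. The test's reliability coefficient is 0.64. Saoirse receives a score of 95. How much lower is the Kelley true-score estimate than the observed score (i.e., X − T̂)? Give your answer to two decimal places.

6.73

T̂ = ρX + (1 − ρ)μ
  = 0.64 × 95 + 0.36 × 76.3
  = 60.80 + 27.468
  = 88.2680
  ≈ 88.268
X − T̂ = 95 − 88.268 = 6.732 → 6.73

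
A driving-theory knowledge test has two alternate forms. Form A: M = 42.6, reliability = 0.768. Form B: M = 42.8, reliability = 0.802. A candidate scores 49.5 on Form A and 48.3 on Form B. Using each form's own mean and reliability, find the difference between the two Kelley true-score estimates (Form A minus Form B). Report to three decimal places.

0.688

T̂_A = 0.768(49.5) + 0.232(42.6) = 47.89920
T̂_B = 0.802(48.3) + 0.198(42.8) = 47.21100
T̂_A − T̂_B = 0.68820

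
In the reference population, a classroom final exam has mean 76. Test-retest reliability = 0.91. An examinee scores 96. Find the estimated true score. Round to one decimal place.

94.2

T̂ = 0.91(96) + 0.09(76) = 87.36 + 6.84 = 94.20 → 94.2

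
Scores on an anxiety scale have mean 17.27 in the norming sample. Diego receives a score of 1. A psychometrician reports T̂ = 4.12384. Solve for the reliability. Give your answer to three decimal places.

0.808

T̂ = ρX + (1 − ρ)μ  ⇒  T̂ − μ = ρ(X − μ)
ρ = (T̂ − μ)/(X − μ) = (4.12384 − 17.27) / (1 − 17.27) = -13.14616 / -16.27 = 0.80800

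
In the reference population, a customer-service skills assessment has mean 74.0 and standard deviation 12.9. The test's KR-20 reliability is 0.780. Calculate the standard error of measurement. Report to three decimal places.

SEM = SD · √(1 − ρ) = 12.9 × √0.220 = 12.9 × 0.4690 = 6.0506

6.051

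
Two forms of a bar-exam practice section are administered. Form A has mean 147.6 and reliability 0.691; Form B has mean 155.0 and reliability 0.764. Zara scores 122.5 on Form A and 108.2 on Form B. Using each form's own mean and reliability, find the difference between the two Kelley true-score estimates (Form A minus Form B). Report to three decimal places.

T̂_A = 0.691(122.5) + 0.309(147.6) = 130.25590
T̂_B = 0.764(108.2) + 0.236(155.0) = 119.24480
T̂_A − T̂_B = 11.01110

11.011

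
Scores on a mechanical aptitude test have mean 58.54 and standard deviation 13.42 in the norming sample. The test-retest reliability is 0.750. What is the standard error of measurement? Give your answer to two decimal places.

SEM = SD · √(1 − ρ) = 13.42 × √0.250 = 13.42 × 0.5000 = 6.710

6.71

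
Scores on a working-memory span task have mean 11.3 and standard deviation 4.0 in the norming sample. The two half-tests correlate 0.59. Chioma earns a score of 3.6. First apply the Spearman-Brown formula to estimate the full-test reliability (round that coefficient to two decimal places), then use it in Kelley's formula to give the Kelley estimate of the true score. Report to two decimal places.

Spearman-Brown: ρ = 2r/(1 + r) = 2(0.59)/(1 + 0.59) = 1.180/1.59 = 0.7421 → 0.74
T̂ = 0.74(3.6) + 0.26(11.3) = 2.664 + 2.938 = 5.602 → 5.60

5.60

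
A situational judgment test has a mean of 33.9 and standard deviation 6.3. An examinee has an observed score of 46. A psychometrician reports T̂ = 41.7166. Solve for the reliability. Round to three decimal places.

T̂ = ρX + (1 − ρ)μ  ⇒  T̂ − μ = ρ(X − μ)
ρ = (T̂ − μ)/(X − μ) = (41.7166 − 33.9) / (46 − 33.9) = 7.8166 / 12.1 = 0.64600

0.646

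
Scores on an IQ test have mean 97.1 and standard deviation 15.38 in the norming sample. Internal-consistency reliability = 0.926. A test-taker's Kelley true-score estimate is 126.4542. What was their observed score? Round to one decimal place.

128.8

T̂ = ρX + (1 − ρ)μ  ⇒  X = (T̂ − (1 − ρ)μ) / ρ
X = (126.4542 − 0.074 × 97.1) / 0.926 = (126.4542 − 7.1854) / 0.926 = 119.2688 / 0.926 = 128.800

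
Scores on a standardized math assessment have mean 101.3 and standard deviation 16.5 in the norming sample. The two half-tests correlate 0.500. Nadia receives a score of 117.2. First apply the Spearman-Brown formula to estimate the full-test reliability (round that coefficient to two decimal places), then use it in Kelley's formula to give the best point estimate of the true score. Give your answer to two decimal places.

Spearman-Brown: ρ = 2r/(1 + r) = 2(0.500)/(1 + 0.500) = 1.0000/1.500 = 0.6667 → 0.67
T̂ = ρX + (1 − ρ)μ
  = 0.67 × 117.2 + 0.33 × 101.3
  = 78.524 + 33.429
  = 111.953
  ≈ 111.95

111.95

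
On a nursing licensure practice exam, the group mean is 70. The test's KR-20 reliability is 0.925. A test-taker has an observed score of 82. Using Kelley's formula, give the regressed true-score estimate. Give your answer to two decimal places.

81.10

T̂ = 0.925(82) + 0.075(70) = 75.850 + 5.250 = 81.100 → 81.10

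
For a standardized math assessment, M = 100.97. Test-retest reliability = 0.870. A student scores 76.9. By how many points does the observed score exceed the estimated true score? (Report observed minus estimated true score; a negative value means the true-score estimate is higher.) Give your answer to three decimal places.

T̂ = 0.870(76.9) + 0.130(100.97) = 66.9030 + 13.12610 = 80.02910 → 80.0291
X − T̂ = 76.9 − 80.0291 = -3.1291 → -3.129

-3.129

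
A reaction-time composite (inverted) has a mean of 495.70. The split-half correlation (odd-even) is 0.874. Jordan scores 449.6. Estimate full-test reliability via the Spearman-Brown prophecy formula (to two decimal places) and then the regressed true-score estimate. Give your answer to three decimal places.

452.827

Spearman-Brown: ρ = 2r/(1 + r) = 2(0.874)/(1 + 0.874) = 1.7480/1.874 = 0.9328 → 0.93
T̂ = 0.93(449.6) + 0.07(495.70) = 418.128 + 34.6990 = 452.8270 → 452.827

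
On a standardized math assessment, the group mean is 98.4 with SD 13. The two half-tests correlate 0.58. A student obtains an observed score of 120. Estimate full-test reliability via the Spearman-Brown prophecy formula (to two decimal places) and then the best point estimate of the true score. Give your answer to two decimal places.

114.17

Spearman-Brown: ρ = 2r/(1 + r) = 2(0.58)/(1 + 0.58) = 1.160/1.58 = 0.7342 → 0.73
Regress the observed score toward the mean by the unreliability: T̂ = 0.73·120 + 0.27·98.4 = 87.60 + 26.568 = 114.168.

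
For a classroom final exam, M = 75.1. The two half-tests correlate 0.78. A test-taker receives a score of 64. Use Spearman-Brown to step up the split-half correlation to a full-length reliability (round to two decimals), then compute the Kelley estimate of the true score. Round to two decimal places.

65.33

Spearman-Brown: ρ = 2r/(1 + r) = 2(0.78)/(1 + 0.78) = 1.560/1.78 = 0.8764 → 0.88
Kelley's formula gives T̂ = 0.88·64 + 0.12·75.1 = 56.32 + 9.012 = 65.332.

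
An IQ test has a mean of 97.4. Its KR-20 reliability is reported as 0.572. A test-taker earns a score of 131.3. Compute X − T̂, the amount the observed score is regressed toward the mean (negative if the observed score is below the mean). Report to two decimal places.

14.51

T̂ = 0.572(131.3) + 0.428(97.4) = 75.1036 + 41.6872 = 116.7908 → 116.791
X − T̂ = 131.3 − 116.791 = 14.509 → 14.51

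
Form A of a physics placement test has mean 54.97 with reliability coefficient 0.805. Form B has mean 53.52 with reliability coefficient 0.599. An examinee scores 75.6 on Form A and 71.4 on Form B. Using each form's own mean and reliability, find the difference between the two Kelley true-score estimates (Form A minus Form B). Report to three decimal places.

7.347

T̂_A = 0.805(75.6) + 0.195(54.97) = 71.57715
T̂_B = 0.599(71.4) + 0.401(53.52) = 64.23012
T̂_A − T̂_B = 7.34703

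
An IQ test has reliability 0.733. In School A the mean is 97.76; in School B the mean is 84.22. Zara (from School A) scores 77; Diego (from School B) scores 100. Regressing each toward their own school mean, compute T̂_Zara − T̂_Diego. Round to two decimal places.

T̂_Zara = 0.733(77) + 0.267(97.76) = 82.5429
T̂_Diego = 0.733(100) + 0.267(84.22) = 95.7867
Difference = 82.5429 − 95.7867 = -13.2438

-13.24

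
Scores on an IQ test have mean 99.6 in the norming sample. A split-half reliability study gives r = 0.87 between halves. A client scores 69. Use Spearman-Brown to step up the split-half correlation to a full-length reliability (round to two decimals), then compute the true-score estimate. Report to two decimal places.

71.14

Spearman-Brown: ρ = 2r/(1 + r) = 2(0.87)/(1 + 0.87) = 1.740/1.87 = 0.9305 → 0.93
T̂ = 0.93(69) + 0.07(99.6) = 64.17 + 6.972 = 71.142 → 71.14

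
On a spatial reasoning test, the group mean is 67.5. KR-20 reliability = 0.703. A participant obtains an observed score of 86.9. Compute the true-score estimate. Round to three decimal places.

81.138

T̂ = 0.703(86.9) + 0.297(67.5) = 61.0907 + 20.0475 = 81.1382 → 81.138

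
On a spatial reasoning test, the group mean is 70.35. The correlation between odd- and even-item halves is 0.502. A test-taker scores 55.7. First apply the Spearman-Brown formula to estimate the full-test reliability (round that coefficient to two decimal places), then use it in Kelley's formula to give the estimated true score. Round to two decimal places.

Spearman-Brown: ρ = 2r/(1 + r) = 2(0.502)/(1 + 0.502) = 1.0040/1.502 = 0.6684 → 0.67
T̂ = ρX + (1 − ρ)μ
  = 0.67 × 55.7 + 0.33 × 70.35
  = 37.319 + 23.2155
  = 60.535
  ≈ 60.53

60.53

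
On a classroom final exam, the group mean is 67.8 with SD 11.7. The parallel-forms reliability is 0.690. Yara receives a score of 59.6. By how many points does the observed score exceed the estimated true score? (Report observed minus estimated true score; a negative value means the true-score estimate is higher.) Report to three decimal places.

-2.542

T̂ = 0.690(59.6) + 0.310(67.8) = 41.1240 + 21.0180 = 62.14200 → 62.1420
X − T̂ = 59.6 − 62.1420 = -2.5420 → -2.542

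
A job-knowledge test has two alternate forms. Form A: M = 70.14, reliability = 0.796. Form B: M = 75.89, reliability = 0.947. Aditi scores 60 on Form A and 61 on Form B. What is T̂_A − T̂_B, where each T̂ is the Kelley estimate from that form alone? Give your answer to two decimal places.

T̂_A = 0.796(60) + 0.204(70.14) = 62.0686
T̂_B = 0.947(61) + 0.053(75.89) = 61.7892
T̂_A − T̂_B = 0.2794

0.28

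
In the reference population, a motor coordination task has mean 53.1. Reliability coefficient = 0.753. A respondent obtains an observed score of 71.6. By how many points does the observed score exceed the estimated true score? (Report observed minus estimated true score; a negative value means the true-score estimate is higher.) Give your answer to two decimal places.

T̂ = 0.753(71.6) + 0.247(53.1) = 53.9148 + 13.1157 = 67.0305 → 67.030
X − T̂ = 71.6 − 67.030 = 4.570 → 4.57

4.57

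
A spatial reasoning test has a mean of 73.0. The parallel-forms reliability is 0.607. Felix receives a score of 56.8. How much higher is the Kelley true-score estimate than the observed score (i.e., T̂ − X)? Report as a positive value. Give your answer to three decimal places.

T̂ = 0.607(56.8) + 0.393(73.0) = 34.4776 + 28.6890 = 63.16660 → 63.1666
T̂ − X = 63.1666 − 56.8 = 6.3666 → 6.367

6.367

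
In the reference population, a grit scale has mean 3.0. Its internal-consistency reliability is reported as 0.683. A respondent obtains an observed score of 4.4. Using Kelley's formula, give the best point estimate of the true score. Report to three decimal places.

3.956

Weight the observed score by reliability and the mean by (1 − reliability): T̂ = 0.683·4.4 + 0.317·3.0 = 3.0052 + 0.9510 = 3.9562.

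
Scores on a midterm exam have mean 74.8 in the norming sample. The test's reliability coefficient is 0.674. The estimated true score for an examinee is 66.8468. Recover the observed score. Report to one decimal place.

T̂ = ρX + (1 − ρ)μ  ⇒  X = (T̂ − (1 − ρ)μ) / ρ
X = (66.8468 − 0.326 × 74.8) / 0.674 = (66.8468 − 24.3848) / 0.674 = 42.4620 / 0.674 = 63.000

63.0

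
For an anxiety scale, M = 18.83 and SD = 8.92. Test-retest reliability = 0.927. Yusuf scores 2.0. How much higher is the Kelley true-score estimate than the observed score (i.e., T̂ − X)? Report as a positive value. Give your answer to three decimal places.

Regress the observed score toward the mean by the unreliability: T̂ = 0.927·2.0 + 0.073·18.83 = 1.8540 + 1.37459 = 3.22859.
T̂ − X = 3.2286 − 2.0 = 1.2286 → 1.229

1.229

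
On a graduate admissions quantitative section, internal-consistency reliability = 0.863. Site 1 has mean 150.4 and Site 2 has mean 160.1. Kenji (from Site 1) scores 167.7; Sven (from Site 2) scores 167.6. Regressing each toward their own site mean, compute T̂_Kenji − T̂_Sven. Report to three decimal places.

T̂_Kenji = 0.863(167.7) + 0.137(150.4) = 165.32990
T̂_Sven = 0.863(167.6) + 0.137(160.1) = 166.57250
Difference = 165.32990 − 166.57250 = -1.24260

-1.243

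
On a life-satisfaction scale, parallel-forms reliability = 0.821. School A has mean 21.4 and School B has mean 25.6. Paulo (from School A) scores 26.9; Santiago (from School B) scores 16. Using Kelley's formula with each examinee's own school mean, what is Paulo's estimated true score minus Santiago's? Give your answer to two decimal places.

T̂_Paulo = 0.821(26.9) + 0.179(21.4) = 25.9155
T̂_Santiago = 0.821(16) + 0.179(25.6) = 17.7184
Difference = 25.9155 − 17.7184 = 8.1971

8.20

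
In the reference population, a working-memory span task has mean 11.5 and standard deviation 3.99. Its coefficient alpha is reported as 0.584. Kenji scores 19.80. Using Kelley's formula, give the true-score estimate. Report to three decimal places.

T̂ = 0.584(19.80) + 0.416(11.5) = 11.56320 + 4.7840 = 16.3472 → 16.347

16.347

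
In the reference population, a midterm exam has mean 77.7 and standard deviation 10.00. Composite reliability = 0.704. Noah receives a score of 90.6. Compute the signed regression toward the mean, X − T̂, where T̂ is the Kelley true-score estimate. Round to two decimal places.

3.82

T̂ = ρX + (1 − ρ)μ
  = 0.704 × 90.6 + 0.296 × 77.7
  = 63.7824 + 22.9992
  = 86.7816
  ≈ 86.782
X − T̂ = 90.6 − 86.782 = 3.818 → 3.82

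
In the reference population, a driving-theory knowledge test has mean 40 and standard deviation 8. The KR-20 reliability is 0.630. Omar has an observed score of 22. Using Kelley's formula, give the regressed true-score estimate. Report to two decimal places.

28.66

T̂ = 0.630(22) + 0.370(40) = 13.860 + 14.800 = 28.660 → 28.66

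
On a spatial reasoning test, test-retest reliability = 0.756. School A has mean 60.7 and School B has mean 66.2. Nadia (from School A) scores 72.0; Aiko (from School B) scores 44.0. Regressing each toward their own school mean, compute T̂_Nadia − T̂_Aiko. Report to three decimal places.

T̂_Nadia = 0.756(72.0) + 0.244(60.7) = 69.24280
T̂_Aiko = 0.756(44.0) + 0.244(66.2) = 49.41680
Difference = 69.24280 − 49.41680 = 19.82600

19.826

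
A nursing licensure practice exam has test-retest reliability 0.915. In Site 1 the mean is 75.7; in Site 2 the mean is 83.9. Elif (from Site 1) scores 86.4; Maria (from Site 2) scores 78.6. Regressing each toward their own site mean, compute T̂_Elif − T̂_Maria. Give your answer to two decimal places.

6.44

T̂_Elif = 0.915(86.4) + 0.085(75.7) = 85.4905
T̂_Maria = 0.915(78.6) + 0.085(83.9) = 79.0505
Difference = 85.4905 − 79.0505 = 6.4400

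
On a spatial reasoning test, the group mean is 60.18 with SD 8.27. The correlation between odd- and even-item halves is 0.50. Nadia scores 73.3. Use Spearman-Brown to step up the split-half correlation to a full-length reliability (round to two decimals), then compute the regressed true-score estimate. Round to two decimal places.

Spearman-Brown: ρ = 2r/(1 + r) = 2(0.50)/(1 + 0.50) = 1.000/1.50 = 0.6667 → 0.67
T̂ = ρX + (1 − ρ)μ
  = 0.67 × 73.3 + 0.33 × 60.18
  = 49.111 + 19.8594
  = 68.970
  ≈ 68.97

68.97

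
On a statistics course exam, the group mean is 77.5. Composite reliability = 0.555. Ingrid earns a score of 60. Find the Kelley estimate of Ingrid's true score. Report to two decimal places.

T̂ = 0.555(60) + 0.445(77.5) = 33.300 + 34.4875 = 67.787 → 67.79

67.79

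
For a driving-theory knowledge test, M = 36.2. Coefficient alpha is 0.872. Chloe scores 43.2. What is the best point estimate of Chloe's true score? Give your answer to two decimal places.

42.30

T̂ = 0.872(43.2) + 0.128(36.2) = 37.6704 + 4.6336 = 42.304 → 42.30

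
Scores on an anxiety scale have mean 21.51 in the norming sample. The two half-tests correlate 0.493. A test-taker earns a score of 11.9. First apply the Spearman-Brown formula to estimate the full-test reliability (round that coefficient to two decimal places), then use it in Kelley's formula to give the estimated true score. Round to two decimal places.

15.17

Spearman-Brown: ρ = 2r/(1 + r) = 2(0.493)/(1 + 0.493) = 0.9860/1.493 = 0.6604 → 0.66
Kelley's formula gives T̂ = 0.66·11.9 + 0.34·21.51 = 7.854 + 7.3134 = 15.167.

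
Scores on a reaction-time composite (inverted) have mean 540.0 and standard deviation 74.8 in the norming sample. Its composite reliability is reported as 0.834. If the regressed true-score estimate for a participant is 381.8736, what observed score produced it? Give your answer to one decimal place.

T̂ = ρX + (1 − ρ)μ  ⇒  X = (T̂ − (1 − ρ)μ) / ρ
X = (381.8736 − 0.166 × 540.0) / 0.834 = (381.8736 − 89.6400) / 0.834 = 292.2336 / 0.834 = 350.400

350.4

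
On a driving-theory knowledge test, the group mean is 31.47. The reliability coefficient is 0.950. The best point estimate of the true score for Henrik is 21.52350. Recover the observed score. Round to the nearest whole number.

T̂ = ρX + (1 − ρ)μ  ⇒  X = (T̂ − (1 − ρ)μ) / ρ
X = (21.52350 − 0.050 × 31.47) / 0.950 = (21.52350 − 1.57350) / 0.950 = 19.95000 / 0.950 = 21.00

21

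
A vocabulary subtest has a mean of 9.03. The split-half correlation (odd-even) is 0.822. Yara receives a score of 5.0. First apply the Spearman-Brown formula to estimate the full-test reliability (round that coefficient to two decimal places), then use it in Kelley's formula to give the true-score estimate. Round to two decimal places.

Spearman-Brown: ρ = 2r/(1 + r) = 2(0.822)/(1 + 0.822) = 1.6440/1.822 = 0.9023 → 0.90
Weight the observed score by reliability and the mean by (1 − reliability): T̂ = 0.90·5.0 + 0.10·9.03 = 4.500 + 0.9030 = 5.403.

5.40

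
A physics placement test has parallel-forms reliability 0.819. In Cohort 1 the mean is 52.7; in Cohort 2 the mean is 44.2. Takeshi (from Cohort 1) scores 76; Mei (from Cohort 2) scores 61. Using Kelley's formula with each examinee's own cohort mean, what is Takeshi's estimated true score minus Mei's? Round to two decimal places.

13.82

T̂_Takeshi = 0.819(76) + 0.181(52.7) = 71.7827
T̂_Mei = 0.819(61) + 0.181(44.2) = 57.9592
Difference = 71.7827 − 57.9592 = 13.8235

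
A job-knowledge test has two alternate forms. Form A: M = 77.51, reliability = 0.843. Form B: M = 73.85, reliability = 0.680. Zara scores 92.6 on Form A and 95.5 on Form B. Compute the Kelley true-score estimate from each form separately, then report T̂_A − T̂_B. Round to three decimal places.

1.659

T̂_A = 0.843(92.6) + 0.157(77.51) = 90.23087
T̂_B = 0.680(95.5) + 0.320(73.85) = 88.57200
T̂_A − T̂_B = 1.65887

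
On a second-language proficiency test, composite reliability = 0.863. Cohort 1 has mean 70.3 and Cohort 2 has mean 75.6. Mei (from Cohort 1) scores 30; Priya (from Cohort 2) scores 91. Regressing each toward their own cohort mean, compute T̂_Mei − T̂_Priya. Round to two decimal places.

T̂_Mei = 0.863(30) + 0.137(70.3) = 35.5211
T̂_Priya = 0.863(91) + 0.137(75.6) = 88.8902
Difference = 35.5211 − 88.8902 = -53.3691

-53.37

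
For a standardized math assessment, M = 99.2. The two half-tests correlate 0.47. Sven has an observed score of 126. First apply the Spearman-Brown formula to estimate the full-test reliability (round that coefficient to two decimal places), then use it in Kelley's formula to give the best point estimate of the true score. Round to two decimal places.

116.35

Spearman-Brown: ρ = 2r/(1 + r) = 2(0.47)/(1 + 0.47) = 0.940/1.47 = 0.6395 → 0.64
Regress the observed score toward the mean by the unreliability: T̂ = 0.64·126 + 0.36·99.2 = 80.64 + 35.712 = 116.352.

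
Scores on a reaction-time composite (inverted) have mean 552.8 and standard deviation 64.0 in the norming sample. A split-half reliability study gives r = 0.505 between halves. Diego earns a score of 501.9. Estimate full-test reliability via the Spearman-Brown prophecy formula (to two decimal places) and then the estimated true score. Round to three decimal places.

Spearman-Brown: ρ = 2r/(1 + r) = 2(0.505)/(1 + 0.505) = 1.0100/1.505 = 0.6711 → 0.67
Weight the observed score by reliability and the mean by (1 − reliability): T̂ = 0.67·501.9 + 0.33·552.8 = 336.273 + 182.424 = 518.6970.

518.697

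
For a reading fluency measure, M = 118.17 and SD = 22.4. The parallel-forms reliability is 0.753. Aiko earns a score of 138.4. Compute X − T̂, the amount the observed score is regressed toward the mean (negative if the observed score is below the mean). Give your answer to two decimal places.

5.00

T̂ = ρX + (1 − ρ)μ
  = 0.753 × 138.4 + 0.247 × 118.17
  = 104.2152 + 29.18799
  = 133.4032
  ≈ 133.403
X − T̂ = 138.4 − 133.403 = 4.997 → 5.00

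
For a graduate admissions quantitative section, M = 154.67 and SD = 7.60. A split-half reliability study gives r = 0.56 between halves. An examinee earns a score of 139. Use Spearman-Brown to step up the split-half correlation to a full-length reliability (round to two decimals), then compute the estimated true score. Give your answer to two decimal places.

143.39

Spearman-Brown: ρ = 2r/(1 + r) = 2(0.56)/(1 + 0.56) = 1.120/1.56 = 0.7179 → 0.72
Weight the observed score by reliability and the mean by (1 − reliability): T̂ = 0.72·139 + 0.28·154.67 = 100.08 + 43.3076 = 143.388.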